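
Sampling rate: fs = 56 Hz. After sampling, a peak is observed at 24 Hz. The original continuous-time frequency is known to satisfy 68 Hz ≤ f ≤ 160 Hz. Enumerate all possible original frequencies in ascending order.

80 Hz, 88 Hz, 136 Hz, 144 Hz

Frequencies that alias to 24 Hz are k·fs ± 24 Hz for integer k ≥ 0.
k=0: 24 Hz.
k=1: 32 Hz, 80 Hz.
k=2: 88 Hz, 136 Hz.
k=3: 144 Hz, 192 Hz.
k=4: 200 Hz, 248 Hz.
Within [68 Hz, 160 Hz]: 80 Hz, 88 Hz, 136 Hz, 144 Hz.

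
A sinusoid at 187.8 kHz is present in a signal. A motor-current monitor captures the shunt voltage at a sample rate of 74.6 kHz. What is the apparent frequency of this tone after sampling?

187.8 kHz mod fs = 38.6 kHz.
38.6 kHz > fs/2 = 37.3 kHz, folds to fs − 38.6 kHz = 36 kHz.

36 kHz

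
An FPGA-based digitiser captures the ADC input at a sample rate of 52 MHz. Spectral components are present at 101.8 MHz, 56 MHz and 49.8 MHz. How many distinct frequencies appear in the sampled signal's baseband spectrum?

2

fs/2 = 26 MHz.
101.8 MHz mod fs = 49.8 MHz.
49.8 MHz > fs/2 = 26 MHz, folds to fs − 49.8 MHz = 2.2 MHz.
56 MHz mod fs = 4 MHz.
4 MHz ≤ fs/2 = 26 MHz, appears at 4 MHz.
49.8 MHz > fs/2 = 26 MHz, folds to fs − 49.8 MHz = 2.2 MHz.
Distinct values: {2.2 MHz, 4 MHz} → 2.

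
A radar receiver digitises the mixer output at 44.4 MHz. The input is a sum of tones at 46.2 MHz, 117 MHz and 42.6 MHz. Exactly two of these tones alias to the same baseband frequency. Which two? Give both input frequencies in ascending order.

fs/2 = 22.2 MHz.
46.2 MHz mod fs = 1.8 MHz.
1.8 MHz ≤ fs/2 = 22.2 MHz, appears at 1.8 MHz.
117 MHz mod fs = 28.2 MHz.
28.2 MHz > fs/2 = 22.2 MHz, folds to fs − 28.2 MHz = 16.2 MHz.
42.6 MHz > fs/2 = 22.2 MHz, folds to fs − 42.6 MHz = 1.8 MHz.
42.6 MHz and 46.2 MHz both map to 1.8 MHz.

42.6 MHz, 46.2 MHz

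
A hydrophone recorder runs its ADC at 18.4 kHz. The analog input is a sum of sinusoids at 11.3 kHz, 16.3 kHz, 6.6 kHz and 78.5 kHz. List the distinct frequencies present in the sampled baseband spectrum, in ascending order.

fs/2 = 9.2 kHz.
11.3 kHz > fs/2 = 9.2 kHz, folds to fs − 11.3 kHz = 7.1 kHz.
16.3 kHz > fs/2 = 9.2 kHz, folds to fs − 16.3 kHz = 2.1 kHz.
6.6 kHz ≤ fs/2 = 9.2 kHz, passes unchanged.
78.5 kHz mod fs = 4.9 kHz.
4.9 kHz ≤ fs/2 = 9.2 kHz, appears at 4.9 kHz.
Distinct values: {2.1 kHz, 4.9 kHz, 6.6 kHz, 7.1 kHz}.

2.1 kHz, 4.9 kHz, 6.6 kHz, 7.1 kHz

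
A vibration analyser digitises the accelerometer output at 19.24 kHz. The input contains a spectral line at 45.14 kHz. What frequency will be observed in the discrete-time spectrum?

6.66 kHz

45.14 kHz mod fs = 6.66 kHz.
6.66 kHz ≤ fs/2 = 9.62 kHz, appears at 6.66 kHz.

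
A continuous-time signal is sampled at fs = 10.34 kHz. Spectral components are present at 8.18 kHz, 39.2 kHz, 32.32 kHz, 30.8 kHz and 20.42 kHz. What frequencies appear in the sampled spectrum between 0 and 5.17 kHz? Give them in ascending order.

fs/2 = 5.17 kHz.
8.18 kHz > fs/2 = 5.17 kHz, folds to fs − 8.18 kHz = 2.16 kHz.
39.2 kHz mod fs = 8.18 kHz.
8.18 kHz > fs/2 = 5.17 kHz, folds to fs − 8.18 kHz = 2.16 kHz.
32.32 kHz mod fs = 1.3 kHz.
1.3 kHz ≤ fs/2 = 5.17 kHz, appears at 1.3 kHz.
30.8 kHz mod fs = 10.12 kHz.
10.12 kHz > fs/2 = 5.17 kHz, folds to fs − 10.12 kHz = 0.22 kHz.
20.42 kHz mod fs = 10.08 kHz.
10.08 kHz > fs/2 = 5.17 kHz, folds to fs − 10.08 kHz = 0.26 kHz.
Distinct values: {0.22 kHz, 0.26 kHz, 1.3 kHz, 2.16 kHz}.

0.22 kHz, 0.26 kHz, 1.3 kHz, 2.16 kHz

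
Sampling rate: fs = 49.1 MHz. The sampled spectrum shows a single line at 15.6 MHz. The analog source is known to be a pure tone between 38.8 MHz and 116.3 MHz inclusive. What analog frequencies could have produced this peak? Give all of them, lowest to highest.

Frequencies that alias to 15.6 MHz are k·fs ± 15.6 MHz for integer k ≥ 0.
k=0: 15.6 MHz.
k=1: 33.5 MHz, 64.7 MHz.
k=2: 82.6 MHz, 113.8 MHz.
k=3: 131.7 MHz, 162.9 MHz.
Within [38.8 MHz, 116.3 MHz]: 64.7 MHz, 82.6 MHz, 113.8 MHz.

64.7 MHz, 82.6 MHz, 113.8 MHz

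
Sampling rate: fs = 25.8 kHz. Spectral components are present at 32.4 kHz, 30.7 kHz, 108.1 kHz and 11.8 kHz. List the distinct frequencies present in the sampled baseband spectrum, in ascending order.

4.9 kHz, 6.6 kHz, 11.8 kHz

fs/2 = 12.9 kHz.
32.4 kHz mod fs = 6.6 kHz.
6.6 kHz ≤ fs/2 = 12.9 kHz, appears at 6.6 kHz.
30.7 kHz mod fs = 4.9 kHz.
4.9 kHz ≤ fs/2 = 12.9 kHz, appears at 4.9 kHz.
108.1 kHz mod fs = 4.9 kHz.
4.9 kHz ≤ fs/2 = 12.9 kHz, appears at 4.9 kHz.
11.8 kHz ≤ fs/2 = 12.9 kHz, passes unchanged.
Distinct values: {4.9 kHz, 6.6 kHz, 11.8 kHz}.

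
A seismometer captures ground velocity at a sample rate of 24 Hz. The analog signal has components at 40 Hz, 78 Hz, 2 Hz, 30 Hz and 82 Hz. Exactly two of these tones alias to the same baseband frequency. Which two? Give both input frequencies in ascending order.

30 Hz, 78 Hz

fs/2 = 12 Hz.
40 Hz mod fs = 16 Hz.
16 Hz > fs/2 = 12 Hz, folds to fs − 16 Hz = 8 Hz.
78 Hz mod fs = 6 Hz.
6 Hz ≤ fs/2 = 12 Hz, appears at 6 Hz.
2 Hz ≤ fs/2 = 12 Hz, passes unchanged.
30 Hz mod fs = 6 Hz.
6 Hz ≤ fs/2 = 12 Hz, appears at 6 Hz.
82 Hz mod fs = 10 Hz.
10 Hz ≤ fs/2 = 12 Hz, appears at 10 Hz.
30 Hz and 78 Hz both map to 6 Hz.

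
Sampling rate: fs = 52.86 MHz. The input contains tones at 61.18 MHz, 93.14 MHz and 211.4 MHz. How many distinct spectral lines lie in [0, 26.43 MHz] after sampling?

3

fs/2 = 26.43 MHz.
61.18 MHz mod fs = 8.32 MHz.
8.32 MHz ≤ fs/2 = 26.43 MHz, appears at 8.32 MHz.
93.14 MHz mod fs = 40.28 MHz.
40.28 MHz > fs/2 = 26.43 MHz, folds to fs − 40.28 MHz = 12.58 MHz.
211.4 MHz mod fs = 52.82 MHz.
52.82 MHz > fs/2 = 26.43 MHz, folds to fs − 52.82 MHz = 0.04 MHz.
Distinct values: {0.04 MHz, 8.32 MHz, 12.58 MHz} → 3.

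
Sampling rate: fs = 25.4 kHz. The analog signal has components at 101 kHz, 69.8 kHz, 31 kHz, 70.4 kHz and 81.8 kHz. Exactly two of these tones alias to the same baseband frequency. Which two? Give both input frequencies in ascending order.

fs/2 = 12.7 kHz.
101 kHz mod fs = 24.8 kHz.
24.8 kHz > fs/2 = 12.7 kHz, folds to fs − 24.8 kHz = 0.6 kHz.
69.8 kHz mod fs = 19 kHz.
19 kHz > fs/2 = 12.7 kHz, folds to fs − 19 kHz = 6.4 kHz.
31 kHz mod fs = 5.6 kHz.
5.6 kHz ≤ fs/2 = 12.7 kHz, appears at 5.6 kHz.
70.4 kHz mod fs = 19.6 kHz.
19.6 kHz > fs/2 = 12.7 kHz, folds to fs − 19.6 kHz = 5.8 kHz.
81.8 kHz mod fs = 5.6 kHz.
5.6 kHz ≤ fs/2 = 12.7 kHz, appears at 5.6 kHz.
31 kHz and 81.8 kHz both map to 5.6 kHz.

31 kHz, 81.8 kHz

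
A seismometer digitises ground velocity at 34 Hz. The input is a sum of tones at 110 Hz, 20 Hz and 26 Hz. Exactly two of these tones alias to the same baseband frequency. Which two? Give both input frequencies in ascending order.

26 Hz, 110 Hz

fs/2 = 17 Hz.
110 Hz mod fs = 8 Hz.
8 Hz ≤ fs/2 = 17 Hz, appears at 8 Hz.
20 Hz > fs/2 = 17 Hz, folds to fs − 20 Hz = 14 Hz.
26 Hz > fs/2 = 17 Hz, folds to fs − 26 Hz = 8 Hz.
26 Hz and 110 Hz both map to 8 Hz.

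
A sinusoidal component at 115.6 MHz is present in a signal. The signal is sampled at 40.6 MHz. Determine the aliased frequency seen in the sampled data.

6.2 MHz

115.6 MHz mod fs = 34.4 MHz.
34.4 MHz > fs/2 = 20.3 MHz, folds to fs − 34.4 MHz = 6.2 MHz.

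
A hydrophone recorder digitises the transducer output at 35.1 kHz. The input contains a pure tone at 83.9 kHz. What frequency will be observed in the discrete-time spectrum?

83.9 kHz mod fs = 13.7 kHz.
13.7 kHz ≤ fs/2 = 17.55 kHz, appears at 13.7 kHz.

13.7 kHz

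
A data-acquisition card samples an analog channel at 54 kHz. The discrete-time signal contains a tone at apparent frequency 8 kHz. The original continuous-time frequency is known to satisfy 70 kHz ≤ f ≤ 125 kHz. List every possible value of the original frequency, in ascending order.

100 kHz, 116 kHz

Frequencies that alias to 8 kHz are k·fs ± 8 kHz for integer k ≥ 0.
k=0: 8 kHz.
k=1: 46 kHz, 62 kHz.
k=2: 100 kHz, 116 kHz.
k=3: 154 kHz, 170 kHz.
Within [70 kHz, 125 kHz]: 100 kHz, 116 kHz.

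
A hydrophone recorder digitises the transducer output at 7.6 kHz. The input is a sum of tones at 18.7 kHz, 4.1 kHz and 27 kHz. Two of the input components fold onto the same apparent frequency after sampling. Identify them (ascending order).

4.1 kHz, 18.7 kHz

fs/2 = 3.8 kHz.
18.7 kHz mod fs = 3.5 kHz.
3.5 kHz ≤ fs/2 = 3.8 kHz, appears at 3.5 kHz.
4.1 kHz > fs/2 = 3.8 kHz, folds to fs − 4.1 kHz = 3.5 kHz.
27 kHz mod fs = 4.2 kHz.
4.2 kHz > fs/2 = 3.8 kHz, folds to fs − 4.2 kHz = 3.4 kHz.
4.1 kHz and 18.7 kHz both map to 3.5 kHz.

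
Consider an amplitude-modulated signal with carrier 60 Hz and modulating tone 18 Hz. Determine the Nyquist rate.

AM sidebands sit at fc ± fm = 42 Hz and 78 Hz.
Highest-frequency component: 78 Hz.
Nyquist rate = 2 × 78 Hz = 156 Hz.

156 Hz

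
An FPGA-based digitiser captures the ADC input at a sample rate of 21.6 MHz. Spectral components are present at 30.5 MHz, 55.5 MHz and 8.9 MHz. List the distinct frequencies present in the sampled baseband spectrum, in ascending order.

8.9 MHz, 9.3 MHz

fs/2 = 10.8 MHz.
30.5 MHz mod fs = 8.9 MHz.
8.9 MHz ≤ fs/2 = 10.8 MHz, appears at 8.9 MHz.
55.5 MHz mod fs = 12.3 MHz.
12.3 MHz > fs/2 = 10.8 MHz, folds to fs − 12.3 MHz = 9.3 MHz.
8.9 MHz ≤ fs/2 = 10.8 MHz, passes unchanged.
Distinct values: {8.9 MHz, 9.3 MHz}.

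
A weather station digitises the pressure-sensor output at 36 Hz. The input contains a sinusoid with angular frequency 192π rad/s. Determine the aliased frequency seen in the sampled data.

ω = 192π rad/s → f = ω/(2π) = 96 Hz.
96 Hz mod fs = 24 Hz.
24 Hz > fs/2 = 18 Hz, folds to fs − 24 Hz = 12 Hz.

12 Hz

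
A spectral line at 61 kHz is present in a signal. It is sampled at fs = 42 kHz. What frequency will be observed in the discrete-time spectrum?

61 kHz mod fs = 19 kHz.
19 kHz ≤ fs/2 = 21 kHz, appears at 19 kHz.

19 kHz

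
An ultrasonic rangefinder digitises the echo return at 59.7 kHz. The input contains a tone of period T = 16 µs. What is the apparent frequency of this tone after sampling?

T = 16 µs → f = 1/T = 62.5 kHz.
62.5 kHz mod fs = 2.8 kHz.
2.8 kHz ≤ fs/2 = 29.85 kHz, appears at 2.8 kHz.

2.8 kHz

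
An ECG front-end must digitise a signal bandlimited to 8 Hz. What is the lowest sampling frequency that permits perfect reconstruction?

16 Hz

Nyquist rate = 2 × 8 Hz = 16 Hz.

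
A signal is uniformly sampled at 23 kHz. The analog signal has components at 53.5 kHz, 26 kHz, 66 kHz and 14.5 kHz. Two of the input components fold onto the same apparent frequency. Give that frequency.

3 kHz

fs/2 = 11.5 kHz.
53.5 kHz mod fs = 7.5 kHz.
7.5 kHz ≤ fs/2 = 11.5 kHz, appears at 7.5 kHz.
26 kHz mod fs = 3 kHz.
3 kHz ≤ fs/2 = 11.5 kHz, appears at 3 kHz.
66 kHz mod fs = 20 kHz.
20 kHz > fs/2 = 11.5 kHz, folds to fs − 20 kHz = 3 kHz.
14.5 kHz > fs/2 = 11.5 kHz, folds to fs − 14.5 kHz = 8.5 kHz.
26 kHz and 66 kHz both map to 3 kHz.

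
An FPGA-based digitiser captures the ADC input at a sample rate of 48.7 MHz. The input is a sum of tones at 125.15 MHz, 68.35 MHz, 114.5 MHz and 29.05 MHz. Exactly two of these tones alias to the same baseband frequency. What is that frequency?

19.65 MHz

fs/2 = 24.35 MHz.
125.15 MHz mod fs = 27.75 MHz.
27.75 MHz > fs/2 = 24.35 MHz, folds to fs − 27.75 MHz = 20.95 MHz.
68.35 MHz mod fs = 19.65 MHz.
19.65 MHz ≤ fs/2 = 24.35 MHz, appears at 19.65 MHz.
114.5 MHz mod fs = 17.1 MHz.
17.1 MHz ≤ fs/2 = 24.35 MHz, appears at 17.1 MHz.
29.05 MHz > fs/2 = 24.35 MHz, folds to fs − 29.05 MHz = 19.65 MHz.
29.05 MHz and 68.35 MHz both map to 19.65 MHz.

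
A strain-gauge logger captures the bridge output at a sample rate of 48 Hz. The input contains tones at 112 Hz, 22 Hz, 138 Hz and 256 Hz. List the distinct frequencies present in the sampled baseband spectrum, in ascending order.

6 Hz, 16 Hz, 22 Hz

fs/2 = 24 Hz.
112 Hz mod fs = 16 Hz.
16 Hz ≤ fs/2 = 24 Hz, appears at 16 Hz.
22 Hz ≤ fs/2 = 24 Hz, passes unchanged.
138 Hz mod fs = 42 Hz.
42 Hz > fs/2 = 24 Hz, folds to fs − 42 Hz = 6 Hz.
256 Hz mod fs = 16 Hz.
16 Hz ≤ fs/2 = 24 Hz, appears at 16 Hz.
Distinct values: {6 Hz, 16 Hz, 22 Hz}.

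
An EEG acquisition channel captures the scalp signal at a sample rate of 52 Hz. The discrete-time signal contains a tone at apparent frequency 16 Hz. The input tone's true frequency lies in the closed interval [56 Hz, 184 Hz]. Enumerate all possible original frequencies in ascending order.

68 Hz, 88 Hz, 120 Hz, 140 Hz, 172 Hz

Frequencies that alias to 16 Hz are k·fs ± 16 Hz for integer k ≥ 0.
k=0: 16 Hz.
k=1: 36 Hz, 68 Hz.
k=2: 88 Hz, 120 Hz.
k=3: 140 Hz, 172 Hz.
k=4: 192 Hz, 224 Hz.
Within [56 Hz, 184 Hz]: 68 Hz, 88 Hz, 120 Hz, 140 Hz, 172 Hz.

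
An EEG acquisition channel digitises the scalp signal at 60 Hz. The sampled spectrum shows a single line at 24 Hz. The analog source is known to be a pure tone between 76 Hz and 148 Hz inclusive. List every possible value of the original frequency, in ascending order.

84 Hz, 96 Hz, 144 Hz

Frequencies that alias to 24 Hz are k·fs ± 24 Hz for integer k ≥ 0.
k=0: 24 Hz.
k=1: 36 Hz, 84 Hz.
k=2: 96 Hz, 144 Hz.
k=3: 156 Hz, 204 Hz.
Within [76 Hz, 148 Hz]: 84 Hz, 96 Hz, 144 Hz.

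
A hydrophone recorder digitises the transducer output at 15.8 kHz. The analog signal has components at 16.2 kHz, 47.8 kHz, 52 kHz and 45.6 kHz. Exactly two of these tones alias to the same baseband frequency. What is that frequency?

0.4 kHz

fs/2 = 7.9 kHz.
16.2 kHz mod fs = 0.4 kHz.
0.4 kHz ≤ fs/2 = 7.9 kHz, appears at 0.4 kHz.
47.8 kHz mod fs = 0.4 kHz.
0.4 kHz ≤ fs/2 = 7.9 kHz, appears at 0.4 kHz.
52 kHz mod fs = 4.6 kHz.
4.6 kHz ≤ fs/2 = 7.9 kHz, appears at 4.6 kHz.
45.6 kHz mod fs = 14 kHz.
14 kHz > fs/2 = 7.9 kHz, folds to fs − 14 kHz = 1.8 kHz.
16.2 kHz and 47.8 kHz both map to 0.4 kHz.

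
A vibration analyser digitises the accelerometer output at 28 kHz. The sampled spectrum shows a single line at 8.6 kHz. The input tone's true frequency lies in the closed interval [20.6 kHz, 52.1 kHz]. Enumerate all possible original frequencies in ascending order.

36.6 kHz, 47.4 kHz

Frequencies that alias to 8.6 kHz are k·fs ± 8.6 kHz for integer k ≥ 0.
k=0: 8.6 kHz.
k=1: 19.4 kHz, 36.6 kHz.
k=2: 47.4 kHz, 64.6 kHz.
k=3: 75.4 kHz, 92.6 kHz.
Within [20.6 kHz, 52.1 kHz]: 36.6 kHz, 47.4 kHz.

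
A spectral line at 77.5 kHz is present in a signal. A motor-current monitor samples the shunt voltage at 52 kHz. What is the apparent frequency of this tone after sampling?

25.5 kHz

77.5 kHz mod fs = 25.5 kHz.
25.5 kHz ≤ fs/2 = 26 kHz, appears at 25.5 kHz.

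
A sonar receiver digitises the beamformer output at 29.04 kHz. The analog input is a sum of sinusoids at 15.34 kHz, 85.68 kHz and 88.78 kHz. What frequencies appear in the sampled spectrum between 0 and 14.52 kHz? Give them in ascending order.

fs/2 = 14.52 kHz.
15.34 kHz > fs/2 = 14.52 kHz, folds to fs − 15.34 kHz = 13.7 kHz.
85.68 kHz mod fs = 27.6 kHz.
27.6 kHz > fs/2 = 14.52 kHz, folds to fs − 27.6 kHz = 1.44 kHz.
88.78 kHz mod fs = 1.66 kHz.
1.66 kHz ≤ fs/2 = 14.52 kHz, appears at 1.66 kHz.
Distinct values: {1.44 kHz, 1.66 kHz, 13.7 kHz}.

1.44 kHz, 1.66 kHz, 13.7 kHz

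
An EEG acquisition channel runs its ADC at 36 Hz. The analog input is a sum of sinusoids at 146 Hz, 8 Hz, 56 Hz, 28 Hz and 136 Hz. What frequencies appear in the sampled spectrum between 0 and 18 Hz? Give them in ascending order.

fs/2 = 18 Hz.
146 Hz mod fs = 2 Hz.
2 Hz ≤ fs/2 = 18 Hz, appears at 2 Hz.
8 Hz ≤ fs/2 = 18 Hz, passes unchanged.
56 Hz mod fs = 20 Hz.
20 Hz > fs/2 = 18 Hz, folds to fs − 20 Hz = 16 Hz.
28 Hz > fs/2 = 18 Hz, folds to fs − 28 Hz = 8 Hz.
136 Hz mod fs = 28 Hz.
28 Hz > fs/2 = 18 Hz, folds to fs − 28 Hz = 8 Hz.
Distinct values: {2 Hz, 8 Hz, 16 Hz}.

2 Hz, 8 Hz, 16 Hz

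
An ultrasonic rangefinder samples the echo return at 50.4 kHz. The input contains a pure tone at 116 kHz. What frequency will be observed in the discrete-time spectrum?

15.2 kHz

116 kHz mod fs = 15.2 kHz.
15.2 kHz ≤ fs/2 = 25.2 kHz, appears at 15.2 kHz.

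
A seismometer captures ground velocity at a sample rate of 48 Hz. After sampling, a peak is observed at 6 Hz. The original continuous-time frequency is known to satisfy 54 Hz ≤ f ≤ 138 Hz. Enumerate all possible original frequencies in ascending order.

Frequencies that alias to 6 Hz are k·fs ± 6 Hz for integer k ≥ 0.
k=0: 6 Hz.
k=1: 42 Hz, 54 Hz.
k=2: 90 Hz, 102 Hz.
k=3: 138 Hz, 150 Hz.
k=4: 186 Hz, 198 Hz.
Within [54 Hz, 138 Hz]: 54 Hz, 90 Hz, 102 Hz, 138 Hz.

54 Hz, 90 Hz, 102 Hz, 138 Hz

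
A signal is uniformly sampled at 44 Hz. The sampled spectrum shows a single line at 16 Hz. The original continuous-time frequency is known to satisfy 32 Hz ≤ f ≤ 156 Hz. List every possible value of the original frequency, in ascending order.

60 Hz, 72 Hz, 104 Hz, 116 Hz, 148 Hz

Frequencies that alias to 16 Hz are k·fs ± 16 Hz for integer k ≥ 0.
k=0: 16 Hz.
k=1: 28 Hz, 60 Hz.
k=2: 72 Hz, 104 Hz.
k=3: 116 Hz, 148 Hz.
k=4: 160 Hz, 192 Hz.
Within [32 Hz, 156 Hz]: 60 Hz, 72 Hz, 104 Hz, 116 Hz, 148 Hz.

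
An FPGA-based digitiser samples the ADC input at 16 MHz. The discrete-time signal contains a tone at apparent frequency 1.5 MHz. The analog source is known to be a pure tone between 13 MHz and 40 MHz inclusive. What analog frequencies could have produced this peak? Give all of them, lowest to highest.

14.5 MHz, 17.5 MHz, 30.5 MHz, 33.5 MHz

Frequencies that alias to 1.5 MHz are k·fs ± 1.5 MHz for integer k ≥ 0.
k=0: 1.5 MHz.
k=1: 14.5 MHz, 17.5 MHz.
k=2: 30.5 MHz, 33.5 MHz.
k=3: 46.5 MHz, 49.5 MHz.
Within [13 MHz, 40 MHz]: 14.5 MHz, 17.5 MHz, 30.5 MHz, 33.5 MHz.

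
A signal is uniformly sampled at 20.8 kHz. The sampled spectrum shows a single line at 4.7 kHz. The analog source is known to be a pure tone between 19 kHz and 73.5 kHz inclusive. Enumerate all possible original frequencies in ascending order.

25.5 kHz, 36.9 kHz, 46.3 kHz, 57.7 kHz, 67.1 kHz

Frequencies that alias to 4.7 kHz are k·fs ± 4.7 kHz for integer k ≥ 0.
k=0: 4.7 kHz.
k=1: 16.1 kHz, 25.5 kHz.
k=2: 36.9 kHz, 46.3 kHz.
k=3: 57.7 kHz, 67.1 kHz.
k=4: 78.5 kHz, 87.9 kHz.
Within [19 kHz, 73.5 kHz]: 25.5 kHz, 36.9 kHz, 46.3 kHz, 57.7 kHz, 67.1 kHz.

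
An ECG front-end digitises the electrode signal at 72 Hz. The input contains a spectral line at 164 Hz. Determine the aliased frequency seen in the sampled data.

20 Hz

164 Hz mod fs = 20 Hz.
20 Hz ≤ fs/2 = 36 Hz, appears at 20 Hz.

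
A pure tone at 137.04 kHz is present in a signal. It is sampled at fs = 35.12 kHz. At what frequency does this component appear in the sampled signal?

3.44 kHz

137.04 kHz mod fs = 31.68 kHz.
31.68 kHz > fs/2 = 17.56 kHz, folds to fs − 31.68 kHz = 3.44 kHz.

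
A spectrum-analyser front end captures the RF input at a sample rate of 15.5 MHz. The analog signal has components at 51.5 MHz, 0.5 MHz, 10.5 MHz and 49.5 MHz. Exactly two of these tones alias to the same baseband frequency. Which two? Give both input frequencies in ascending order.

10.5 MHz, 51.5 MHz

fs/2 = 7.75 MHz.
51.5 MHz mod fs = 5 MHz.
5 MHz ≤ fs/2 = 7.75 MHz, appears at 5 MHz.
0.5 MHz ≤ fs/2 = 7.75 MHz, passes unchanged.
10.5 MHz > fs/2 = 7.75 MHz, folds to fs − 10.5 MHz = 5 MHz.
49.5 MHz mod fs = 3 MHz.
3 MHz ≤ fs/2 = 7.75 MHz, appears at 3 MHz.
10.5 MHz and 51.5 MHz both map to 5 MHz.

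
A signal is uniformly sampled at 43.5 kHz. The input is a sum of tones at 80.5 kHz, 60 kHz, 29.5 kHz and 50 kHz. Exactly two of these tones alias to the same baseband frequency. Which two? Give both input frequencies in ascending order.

fs/2 = 21.75 kHz.
80.5 kHz mod fs = 37 kHz.
37 kHz > fs/2 = 21.75 kHz, folds to fs − 37 kHz = 6.5 kHz.
60 kHz mod fs = 16.5 kHz.
16.5 kHz ≤ fs/2 = 21.75 kHz, appears at 16.5 kHz.
29.5 kHz > fs/2 = 21.75 kHz, folds to fs − 29.5 kHz = 14 kHz.
50 kHz mod fs = 6.5 kHz.
6.5 kHz ≤ fs/2 = 21.75 kHz, appears at 6.5 kHz.
50 kHz and 80.5 kHz both map to 6.5 kHz.

50 kHz, 80.5 kHz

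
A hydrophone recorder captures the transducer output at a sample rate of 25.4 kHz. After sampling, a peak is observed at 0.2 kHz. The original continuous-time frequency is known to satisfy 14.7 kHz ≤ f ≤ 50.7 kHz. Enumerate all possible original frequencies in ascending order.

Frequencies that alias to 0.2 kHz are k·fs ± 0.2 kHz for integer k ≥ 0.
k=0: 0.2 kHz.
k=1: 25.2 kHz, 25.6 kHz.
k=2: 50.6 kHz, 51 kHz.
k=3: 76 kHz, 76.4 kHz.
Within [14.7 kHz, 50.7 kHz]: 25.2 kHz, 25.6 kHz, 50.6 kHz.

25.2 kHz, 25.6 kHz, 50.6 kHz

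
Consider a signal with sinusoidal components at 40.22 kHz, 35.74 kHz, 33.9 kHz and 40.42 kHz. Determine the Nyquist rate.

Highest-frequency component: 40.42 kHz.
Nyquist rate = 2 × 40.42 kHz = 80.84 kHz.

80.84 kHz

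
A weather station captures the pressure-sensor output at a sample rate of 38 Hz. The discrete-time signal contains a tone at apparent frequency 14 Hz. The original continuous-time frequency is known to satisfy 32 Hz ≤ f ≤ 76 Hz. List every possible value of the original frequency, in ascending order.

Frequencies that alias to 14 Hz are k·fs ± 14 Hz for integer k ≥ 0.
k=0: 14 Hz.
k=1: 24 Hz, 52 Hz.
k=2: 62 Hz, 90 Hz.
k=3: 100 Hz, 128 Hz.
Within [32 Hz, 76 Hz]: 52 Hz, 62 Hz.

52 Hz, 62 Hz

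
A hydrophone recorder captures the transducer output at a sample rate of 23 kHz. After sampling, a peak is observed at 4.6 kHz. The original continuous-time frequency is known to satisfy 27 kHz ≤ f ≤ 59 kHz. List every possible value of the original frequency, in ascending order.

27.6 kHz, 41.4 kHz, 50.6 kHz

Frequencies that alias to 4.6 kHz are k·fs ± 4.6 kHz for integer k ≥ 0.
k=0: 4.6 kHz.
k=1: 18.4 kHz, 27.6 kHz.
k=2: 41.4 kHz, 50.6 kHz.
k=3: 64.4 kHz, 73.6 kHz.
Within [27 kHz, 59 kHz]: 27.6 kHz, 41.4 kHz, 50.6 kHz.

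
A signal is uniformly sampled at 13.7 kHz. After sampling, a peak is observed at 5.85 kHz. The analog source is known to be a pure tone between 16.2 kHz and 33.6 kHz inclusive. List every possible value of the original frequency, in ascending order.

Frequencies that alias to 5.85 kHz are k·fs ± 5.85 kHz for integer k ≥ 0.
k=0: 5.85 kHz.
k=1: 7.85 kHz, 19.55 kHz.
k=2: 21.55 kHz, 33.25 kHz.
k=3: 35.25 kHz, 46.95 kHz.
Within [16.2 kHz, 33.6 kHz]: 19.55 kHz, 21.55 kHz, 33.25 kHz.

19.55 kHz, 21.55 kHz, 33.25 kHz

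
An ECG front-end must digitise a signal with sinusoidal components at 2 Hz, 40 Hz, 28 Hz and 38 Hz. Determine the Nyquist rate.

80 Hz

Highest-frequency component: 40 Hz.
Nyquist rate = 2 × 40 Hz = 80 Hz.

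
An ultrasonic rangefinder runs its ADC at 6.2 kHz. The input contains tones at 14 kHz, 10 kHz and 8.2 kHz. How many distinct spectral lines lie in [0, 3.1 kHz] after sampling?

fs/2 = 3.1 kHz.
14 kHz mod fs = 1.6 kHz.
1.6 kHz ≤ fs/2 = 3.1 kHz, appears at 1.6 kHz.
10 kHz mod fs = 3.8 kHz.
3.8 kHz > fs/2 = 3.1 kHz, folds to fs − 3.8 kHz = 2.4 kHz.
8.2 kHz mod fs = 2 kHz.
2 kHz ≤ fs/2 = 3.1 kHz, appears at 2 kHz.
Distinct values: {1.6 kHz, 2 kHz, 2.4 kHz} → 3.

3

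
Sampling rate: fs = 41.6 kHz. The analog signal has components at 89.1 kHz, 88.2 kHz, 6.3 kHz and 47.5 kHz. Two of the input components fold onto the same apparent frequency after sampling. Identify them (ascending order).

fs/2 = 20.8 kHz.
89.1 kHz mod fs = 5.9 kHz.
5.9 kHz ≤ fs/2 = 20.8 kHz, appears at 5.9 kHz.
88.2 kHz mod fs = 5 kHz.
5 kHz ≤ fs/2 = 20.8 kHz, appears at 5 kHz.
6.3 kHz ≤ fs/2 = 20.8 kHz, passes unchanged.
47.5 kHz mod fs = 5.9 kHz.
5.9 kHz ≤ fs/2 = 20.8 kHz, appears at 5.9 kHz.
47.5 kHz and 89.1 kHz both map to 5.9 kHz.

47.5 kHz, 89.1 kHz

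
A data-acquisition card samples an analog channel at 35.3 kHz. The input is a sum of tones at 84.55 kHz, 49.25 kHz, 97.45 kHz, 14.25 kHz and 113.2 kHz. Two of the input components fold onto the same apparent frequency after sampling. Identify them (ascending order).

49.25 kHz, 84.55 kHz

fs/2 = 17.65 kHz.
84.55 kHz mod fs = 13.95 kHz.
13.95 kHz ≤ fs/2 = 17.65 kHz, appears at 13.95 kHz.
49.25 kHz mod fs = 13.95 kHz.
13.95 kHz ≤ fs/2 = 17.65 kHz, appears at 13.95 kHz.
97.45 kHz mod fs = 26.85 kHz.
26.85 kHz > fs/2 = 17.65 kHz, folds to fs − 26.85 kHz = 8.45 kHz.
14.25 kHz ≤ fs/2 = 17.65 kHz, passes unchanged.
113.2 kHz mod fs = 7.3 kHz.
7.3 kHz ≤ fs/2 = 17.65 kHz, appears at 7.3 kHz.
49.25 kHz and 84.55 kHz both map to 13.95 kHz.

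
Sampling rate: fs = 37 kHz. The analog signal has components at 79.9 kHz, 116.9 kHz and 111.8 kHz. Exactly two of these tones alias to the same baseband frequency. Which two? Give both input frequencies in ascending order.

79.9 kHz, 116.9 kHz

fs/2 = 18.5 kHz.
79.9 kHz mod fs = 5.9 kHz.
5.9 kHz ≤ fs/2 = 18.5 kHz, appears at 5.9 kHz.
116.9 kHz mod fs = 5.9 kHz.
5.9 kHz ≤ fs/2 = 18.5 kHz, appears at 5.9 kHz.
111.8 kHz mod fs = 0.8 kHz.
0.8 kHz ≤ fs/2 = 18.5 kHz, appears at 0.8 kHz.
79.9 kHz and 116.9 kHz both map to 5.9 kHz.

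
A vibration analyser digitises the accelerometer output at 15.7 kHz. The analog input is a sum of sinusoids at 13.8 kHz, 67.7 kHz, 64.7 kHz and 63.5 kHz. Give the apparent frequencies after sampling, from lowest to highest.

fs/2 = 7.85 kHz.
13.8 kHz > fs/2 = 7.85 kHz, folds to fs − 13.8 kHz = 1.9 kHz.
67.7 kHz mod fs = 4.9 kHz.
4.9 kHz ≤ fs/2 = 7.85 kHz, appears at 4.9 kHz.
64.7 kHz mod fs = 1.9 kHz.
1.9 kHz ≤ fs/2 = 7.85 kHz, appears at 1.9 kHz.
63.5 kHz mod fs = 0.7 kHz.
0.7 kHz ≤ fs/2 = 7.85 kHz, appears at 0.7 kHz.
Distinct values: {0.7 kHz, 1.9 kHz, 4.9 kHz}.

0.7 kHz, 1.9 kHz, 4.9 kHz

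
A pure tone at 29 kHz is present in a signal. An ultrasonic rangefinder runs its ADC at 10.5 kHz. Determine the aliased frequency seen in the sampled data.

2.5 kHz

29 kHz mod fs = 8 kHz.
8 kHz > fs/2 = 5.25 kHz, folds to fs − 8 kHz = 2.5 kHz.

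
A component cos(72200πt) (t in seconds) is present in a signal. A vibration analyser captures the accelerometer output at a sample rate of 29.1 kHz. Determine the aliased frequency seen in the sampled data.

7 kHz

ω = 72200π rad/s → f = ω/(2π) = 36100 Hz = 36.1 kHz.
36.1 kHz mod fs = 7 kHz.
7 kHz ≤ fs/2 = 14.55 kHz, appears at 7 kHz.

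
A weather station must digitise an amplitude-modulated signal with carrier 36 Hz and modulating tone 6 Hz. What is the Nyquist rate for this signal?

AM sidebands sit at fc ± fm = 30 Hz and 42 Hz.
Highest-frequency component: 42 Hz.
Nyquist rate = 2 × 42 Hz = 84 Hz.

84 Hz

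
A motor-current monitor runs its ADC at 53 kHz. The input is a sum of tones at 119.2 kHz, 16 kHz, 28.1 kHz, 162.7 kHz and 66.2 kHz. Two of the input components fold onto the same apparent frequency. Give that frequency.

fs/2 = 26.5 kHz.
119.2 kHz mod fs = 13.2 kHz.
13.2 kHz ≤ fs/2 = 26.5 kHz, appears at 13.2 kHz.
16 kHz ≤ fs/2 = 26.5 kHz, passes unchanged.
28.1 kHz > fs/2 = 26.5 kHz, folds to fs − 28.1 kHz = 24.9 kHz.
162.7 kHz mod fs = 3.7 kHz.
3.7 kHz ≤ fs/2 = 26.5 kHz, appears at 3.7 kHz.
66.2 kHz mod fs = 13.2 kHz.
13.2 kHz ≤ fs/2 = 26.5 kHz, appears at 13.2 kHz.
66.2 kHz and 119.2 kHz both map to 13.2 kHz.

13.2 kHz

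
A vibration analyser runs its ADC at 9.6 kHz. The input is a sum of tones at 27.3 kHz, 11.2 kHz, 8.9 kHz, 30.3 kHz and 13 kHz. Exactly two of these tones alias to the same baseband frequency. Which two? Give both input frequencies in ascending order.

27.3 kHz, 30.3 kHz

fs/2 = 4.8 kHz.
27.3 kHz mod fs = 8.1 kHz.
8.1 kHz > fs/2 = 4.8 kHz, folds to fs − 8.1 kHz = 1.5 kHz.
11.2 kHz mod fs = 1.6 kHz.
1.6 kHz ≤ fs/2 = 4.8 kHz, appears at 1.6 kHz.
8.9 kHz > fs/2 = 4.8 kHz, folds to fs − 8.9 kHz = 0.7 kHz.
30.3 kHz mod fs = 1.5 kHz.
1.5 kHz ≤ fs/2 = 4.8 kHz, appears at 1.5 kHz.
13 kHz mod fs = 3.4 kHz.
3.4 kHz ≤ fs/2 = 4.8 kHz, appears at 3.4 kHz.
27.3 kHz and 30.3 kHz both map to 1.5 kHz.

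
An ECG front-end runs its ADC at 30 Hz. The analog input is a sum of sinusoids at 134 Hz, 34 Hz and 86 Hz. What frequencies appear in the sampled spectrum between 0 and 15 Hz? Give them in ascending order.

4 Hz, 14 Hz

fs/2 = 15 Hz.
134 Hz mod fs = 14 Hz.
14 Hz ≤ fs/2 = 15 Hz, appears at 14 Hz.
34 Hz mod fs = 4 Hz.
4 Hz ≤ fs/2 = 15 Hz, appears at 4 Hz.
86 Hz mod fs = 26 Hz.
26 Hz > fs/2 = 15 Hz, folds to fs − 26 Hz = 4 Hz.
Distinct values: {4 Hz, 14 Hz}.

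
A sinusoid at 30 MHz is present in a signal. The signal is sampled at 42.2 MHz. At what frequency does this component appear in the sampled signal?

12.2 MHz

30 MHz > fs/2 = 21.1 MHz, folds to fs − 30 MHz = 12.2 MHz.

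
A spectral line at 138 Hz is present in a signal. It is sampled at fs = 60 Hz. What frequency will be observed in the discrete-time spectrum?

18 Hz

138 Hz mod fs = 18 Hz.
18 Hz ≤ fs/2 = 30 Hz, appears at 18 Hz.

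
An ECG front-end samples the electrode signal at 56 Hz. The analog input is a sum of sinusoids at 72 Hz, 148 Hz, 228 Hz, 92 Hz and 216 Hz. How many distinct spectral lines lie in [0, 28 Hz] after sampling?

4

fs/2 = 28 Hz.
72 Hz mod fs = 16 Hz.
16 Hz ≤ fs/2 = 28 Hz, appears at 16 Hz.
148 Hz mod fs = 36 Hz.
36 Hz > fs/2 = 28 Hz, folds to fs − 36 Hz = 20 Hz.
228 Hz mod fs = 4 Hz.
4 Hz ≤ fs/2 = 28 Hz, appears at 4 Hz.
92 Hz mod fs = 36 Hz.
36 Hz > fs/2 = 28 Hz, folds to fs − 36 Hz = 20 Hz.
216 Hz mod fs = 48 Hz.
48 Hz > fs/2 = 28 Hz, folds to fs − 48 Hz = 8 Hz.
Distinct values: {4 Hz, 8 Hz, 16 Hz, 20 Hz} → 4.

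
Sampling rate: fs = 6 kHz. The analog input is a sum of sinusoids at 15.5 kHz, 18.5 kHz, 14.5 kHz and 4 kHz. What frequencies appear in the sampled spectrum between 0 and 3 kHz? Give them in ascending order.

0.5 kHz, 2 kHz, 2.5 kHz

fs/2 = 3 kHz.
15.5 kHz mod fs = 3.5 kHz.
3.5 kHz > fs/2 = 3 kHz, folds to fs − 3.5 kHz = 2.5 kHz.
18.5 kHz mod fs = 0.5 kHz.
0.5 kHz ≤ fs/2 = 3 kHz, appears at 0.5 kHz.
14.5 kHz mod fs = 2.5 kHz.
2.5 kHz ≤ fs/2 = 3 kHz, appears at 2.5 kHz.
4 kHz > fs/2 = 3 kHz, folds to fs − 4 kHz = 2 kHz.
Distinct values: {0.5 kHz, 2 kHz, 2.5 kHz}.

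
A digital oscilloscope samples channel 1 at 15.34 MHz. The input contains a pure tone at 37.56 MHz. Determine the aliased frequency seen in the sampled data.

6.88 MHz

37.56 MHz mod fs = 6.88 MHz.
6.88 MHz ≤ fs/2 = 7.67 MHz, appears at 6.88 MHz.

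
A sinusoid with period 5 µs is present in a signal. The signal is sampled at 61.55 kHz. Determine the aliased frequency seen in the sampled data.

15.35 kHz

T = 5 µs → f = 1/T = 200 kHz.
200 kHz mod fs = 15.35 kHz.
15.35 kHz ≤ fs/2 = 30.775 kHz, appears at 15.35 kHz.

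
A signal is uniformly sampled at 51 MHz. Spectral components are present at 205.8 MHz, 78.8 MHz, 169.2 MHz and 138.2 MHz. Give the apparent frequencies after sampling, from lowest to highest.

fs/2 = 25.5 MHz.
205.8 MHz mod fs = 1.8 MHz.
1.8 MHz ≤ fs/2 = 25.5 MHz, appears at 1.8 MHz.
78.8 MHz mod fs = 27.8 MHz.
27.8 MHz > fs/2 = 25.5 MHz, folds to fs − 27.8 MHz = 23.2 MHz.
169.2 MHz mod fs = 16.2 MHz.
16.2 MHz ≤ fs/2 = 25.5 MHz, appears at 16.2 MHz.
138.2 MHz mod fs = 36.2 MHz.
36.2 MHz > fs/2 = 25.5 MHz, folds to fs − 36.2 MHz = 14.8 MHz.
Distinct values: {1.8 MHz, 14.8 MHz, 16.2 MHz, 23.2 MHz}.

1.8 MHz, 14.8 MHz, 16.2 MHz, 23.2 MHz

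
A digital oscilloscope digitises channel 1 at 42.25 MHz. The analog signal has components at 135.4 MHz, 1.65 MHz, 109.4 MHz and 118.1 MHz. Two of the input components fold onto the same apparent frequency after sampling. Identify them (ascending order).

fs/2 = 21.125 MHz.
135.4 MHz mod fs = 8.65 MHz.
8.65 MHz ≤ fs/2 = 21.125 MHz, appears at 8.65 MHz.
1.65 MHz ≤ fs/2 = 21.125 MHz, passes unchanged.
109.4 MHz mod fs = 24.9 MHz.
24.9 MHz > fs/2 = 21.125 MHz, folds to fs − 24.9 MHz = 17.35 MHz.
118.1 MHz mod fs = 33.6 MHz.
33.6 MHz > fs/2 = 21.125 MHz, folds to fs − 33.6 MHz = 8.65 MHz.
118.1 MHz and 135.4 MHz both map to 8.65 MHz.

118.1 MHz, 135.4 MHz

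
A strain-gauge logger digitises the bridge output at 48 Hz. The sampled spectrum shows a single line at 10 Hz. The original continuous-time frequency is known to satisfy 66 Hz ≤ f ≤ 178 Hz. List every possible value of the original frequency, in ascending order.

86 Hz, 106 Hz, 134 Hz, 154 Hz

Frequencies that alias to 10 Hz are k·fs ± 10 Hz for integer k ≥ 0.
k=0: 10 Hz.
k=1: 38 Hz, 58 Hz.
k=2: 86 Hz, 106 Hz.
k=3: 134 Hz, 154 Hz.
k=4: 182 Hz, 202 Hz.
Within [66 Hz, 178 Hz]: 86 Hz, 106 Hz, 134 Hz, 154 Hz.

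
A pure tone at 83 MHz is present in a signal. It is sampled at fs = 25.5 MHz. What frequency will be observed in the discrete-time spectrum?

6.5 MHz

83 MHz mod fs = 6.5 MHz.
6.5 MHz ≤ fs/2 = 12.75 MHz, appears at 6.5 MHz.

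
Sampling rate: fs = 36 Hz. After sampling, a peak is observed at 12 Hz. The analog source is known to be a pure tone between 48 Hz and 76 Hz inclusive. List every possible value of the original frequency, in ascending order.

48 Hz, 60 Hz

Frequencies that alias to 12 Hz are k·fs ± 12 Hz for integer k ≥ 0.
k=0: 12 Hz.
k=1: 24 Hz, 48 Hz.
k=2: 60 Hz, 84 Hz.
k=3: 96 Hz, 120 Hz.
Within [48 Hz, 76 Hz]: 48 Hz, 60 Hz.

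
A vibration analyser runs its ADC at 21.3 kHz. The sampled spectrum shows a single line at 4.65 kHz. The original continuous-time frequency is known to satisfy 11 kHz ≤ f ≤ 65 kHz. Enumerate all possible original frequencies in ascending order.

16.65 kHz, 25.95 kHz, 37.95 kHz, 47.25 kHz, 59.25 kHz

Frequencies that alias to 4.65 kHz are k·fs ± 4.65 kHz for integer k ≥ 0.
k=0: 4.65 kHz.
k=1: 16.65 kHz, 25.95 kHz.
k=2: 37.95 kHz, 47.25 kHz.
k=3: 59.25 kHz, 68.55 kHz.
k=4: 80.55 kHz, 89.85 kHz.
Within [11 kHz, 65 kHz]: 16.65 kHz, 25.95 kHz, 37.95 kHz, 47.25 kHz, 59.25 kHz.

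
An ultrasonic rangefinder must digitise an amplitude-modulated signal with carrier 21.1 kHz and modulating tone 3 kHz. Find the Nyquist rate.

48.2 kHz

AM sidebands sit at fc ± fm = 18.1 kHz and 24.1 kHz.
Highest-frequency component: 24.1 kHz.
Nyquist rate = 2 × 24.1 kHz = 48.2 kHz.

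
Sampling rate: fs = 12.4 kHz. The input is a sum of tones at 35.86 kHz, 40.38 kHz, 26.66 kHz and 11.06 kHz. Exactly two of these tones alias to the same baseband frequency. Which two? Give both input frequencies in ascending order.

fs/2 = 6.2 kHz.
35.86 kHz mod fs = 11.06 kHz.
11.06 kHz > fs/2 = 6.2 kHz, folds to fs − 11.06 kHz = 1.34 kHz.
40.38 kHz mod fs = 3.18 kHz.
3.18 kHz ≤ fs/2 = 6.2 kHz, appears at 3.18 kHz.
26.66 kHz mod fs = 1.86 kHz.
1.86 kHz ≤ fs/2 = 6.2 kHz, appears at 1.86 kHz.
11.06 kHz > fs/2 = 6.2 kHz, folds to fs − 11.06 kHz = 1.34 kHz.
11.06 kHz and 35.86 kHz both map to 1.34 kHz.

11.06 kHz, 35.86 kHz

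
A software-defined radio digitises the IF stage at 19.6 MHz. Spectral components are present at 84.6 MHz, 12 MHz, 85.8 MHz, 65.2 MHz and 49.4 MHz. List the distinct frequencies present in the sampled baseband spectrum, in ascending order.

fs/2 = 9.8 MHz.
84.6 MHz mod fs = 6.2 MHz.
6.2 MHz ≤ fs/2 = 9.8 MHz, appears at 6.2 MHz.
12 MHz > fs/2 = 9.8 MHz, folds to fs − 12 MHz = 7.6 MHz.
85.8 MHz mod fs = 7.4 MHz.
7.4 MHz ≤ fs/2 = 9.8 MHz, appears at 7.4 MHz.
65.2 MHz mod fs = 6.4 MHz.
6.4 MHz ≤ fs/2 = 9.8 MHz, appears at 6.4 MHz.
49.4 MHz mod fs = 10.2 MHz.
10.2 MHz > fs/2 = 9.8 MHz, folds to fs − 10.2 MHz = 9.4 MHz.
Distinct values: {6.2 MHz, 6.4 MHz, 7.4 MHz, 7.6 MHz, 9.4 MHz}.

6.2 MHz, 6.4 MHz, 7.4 MHz, 7.6 MHz, 9.4 MHz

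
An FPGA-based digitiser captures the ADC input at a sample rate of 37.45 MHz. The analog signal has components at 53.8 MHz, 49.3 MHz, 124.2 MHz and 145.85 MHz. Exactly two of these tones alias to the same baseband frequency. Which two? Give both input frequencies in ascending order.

fs/2 = 18.725 MHz.
53.8 MHz mod fs = 16.35 MHz.
16.35 MHz ≤ fs/2 = 18.725 MHz, appears at 16.35 MHz.
49.3 MHz mod fs = 11.85 MHz.
11.85 MHz ≤ fs/2 = 18.725 MHz, appears at 11.85 MHz.
124.2 MHz mod fs = 11.85 MHz.
11.85 MHz ≤ fs/2 = 18.725 MHz, appears at 11.85 MHz.
145.85 MHz mod fs = 33.5 MHz.
33.5 MHz > fs/2 = 18.725 MHz, folds to fs − 33.5 MHz = 3.95 MHz.
49.3 MHz and 124.2 MHz both map to 11.85 MHz.

49.3 MHz, 124.2 MHz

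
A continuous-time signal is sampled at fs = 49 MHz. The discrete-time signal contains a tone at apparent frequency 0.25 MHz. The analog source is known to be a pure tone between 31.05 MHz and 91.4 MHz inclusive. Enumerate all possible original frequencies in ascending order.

Frequencies that alias to 0.25 MHz are k·fs ± 0.25 MHz for integer k ≥ 0.
k=0: 0.25 MHz.
k=1: 48.75 MHz, 49.25 MHz.
k=2: 97.75 MHz, 98.25 MHz.
Within [31.05 MHz, 91.4 MHz]: 48.75 MHz, 49.25 MHz.

48.75 MHz, 49.25 MHz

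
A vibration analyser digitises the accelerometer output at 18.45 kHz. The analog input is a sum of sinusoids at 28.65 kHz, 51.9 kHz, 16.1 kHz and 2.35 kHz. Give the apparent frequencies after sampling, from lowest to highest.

2.35 kHz, 3.45 kHz, 8.25 kHz

fs/2 = 9.225 kHz.
28.65 kHz mod fs = 10.2 kHz.
10.2 kHz > fs/2 = 9.225 kHz, folds to fs − 10.2 kHz = 8.25 kHz.
51.9 kHz mod fs = 15 kHz.
15 kHz > fs/2 = 9.225 kHz, folds to fs − 15 kHz = 3.45 kHz.
16.1 kHz > fs/2 = 9.225 kHz, folds to fs − 16.1 kHz = 2.35 kHz.
2.35 kHz ≤ fs/2 = 9.225 kHz, passes unchanged.
Distinct values: {2.35 kHz, 3.45 kHz, 8.25 kHz}.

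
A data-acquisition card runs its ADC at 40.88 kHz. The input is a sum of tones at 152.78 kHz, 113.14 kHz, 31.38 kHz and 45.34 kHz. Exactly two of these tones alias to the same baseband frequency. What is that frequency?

9.5 kHz

fs/2 = 20.44 kHz.
152.78 kHz mod fs = 30.14 kHz.
30.14 kHz > fs/2 = 20.44 kHz, folds to fs − 30.14 kHz = 10.74 kHz.
113.14 kHz mod fs = 31.38 kHz.
31.38 kHz > fs/2 = 20.44 kHz, folds to fs − 31.38 kHz = 9.5 kHz.
31.38 kHz > fs/2 = 20.44 kHz, folds to fs − 31.38 kHz = 9.5 kHz.
45.34 kHz mod fs = 4.46 kHz.
4.46 kHz ≤ fs/2 = 20.44 kHz, appears at 4.46 kHz.
31.38 kHz and 113.14 kHz both map to 9.5 kHz.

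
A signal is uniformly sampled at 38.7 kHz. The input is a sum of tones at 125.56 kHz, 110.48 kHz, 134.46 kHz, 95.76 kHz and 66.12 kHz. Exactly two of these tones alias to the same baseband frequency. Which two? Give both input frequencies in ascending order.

95.76 kHz, 134.46 kHz

fs/2 = 19.35 kHz.
125.56 kHz mod fs = 9.46 kHz.
9.46 kHz ≤ fs/2 = 19.35 kHz, appears at 9.46 kHz.
110.48 kHz mod fs = 33.08 kHz.
33.08 kHz > fs/2 = 19.35 kHz, folds to fs − 33.08 kHz = 5.62 kHz.
134.46 kHz mod fs = 18.36 kHz.
18.36 kHz ≤ fs/2 = 19.35 kHz, appears at 18.36 kHz.
95.76 kHz mod fs = 18.36 kHz.
18.36 kHz ≤ fs/2 = 19.35 kHz, appears at 18.36 kHz.
66.12 kHz mod fs = 27.42 kHz.
27.42 kHz > fs/2 = 19.35 kHz, folds to fs − 27.42 kHz = 11.28 kHz.
95.76 kHz and 134.46 kHz both map to 18.36 kHz.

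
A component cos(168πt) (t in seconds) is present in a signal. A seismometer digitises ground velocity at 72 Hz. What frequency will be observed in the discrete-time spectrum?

ω = 168π rad/s → f = ω/(2π) = 84 Hz.
84 Hz mod fs = 12 Hz.
12 Hz ≤ fs/2 = 36 Hz, appears at 12 Hz.

12 Hz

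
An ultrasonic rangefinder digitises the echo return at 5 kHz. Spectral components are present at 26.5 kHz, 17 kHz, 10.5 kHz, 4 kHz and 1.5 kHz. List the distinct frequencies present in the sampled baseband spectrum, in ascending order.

0.5 kHz, 1 kHz, 1.5 kHz, 2 kHz

fs/2 = 2.5 kHz.
26.5 kHz mod fs = 1.5 kHz.
1.5 kHz ≤ fs/2 = 2.5 kHz, appears at 1.5 kHz.
17 kHz mod fs = 2 kHz.
2 kHz ≤ fs/2 = 2.5 kHz, appears at 2 kHz.
10.5 kHz mod fs = 0.5 kHz.
0.5 kHz ≤ fs/2 = 2.5 kHz, appears at 0.5 kHz.
4 kHz > fs/2 = 2.5 kHz, folds to fs − 4 kHz = 1 kHz.
1.5 kHz ≤ fs/2 = 2.5 kHz, passes unchanged.
Distinct values: {0.5 kHz, 1 kHz, 1.5 kHz, 2 kHz}.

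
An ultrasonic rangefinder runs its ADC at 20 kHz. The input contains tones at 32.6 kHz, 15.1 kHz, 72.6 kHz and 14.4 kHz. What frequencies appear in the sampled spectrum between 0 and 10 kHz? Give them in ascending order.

fs/2 = 10 kHz.
32.6 kHz mod fs = 12.6 kHz.
12.6 kHz > fs/2 = 10 kHz, folds to fs − 12.6 kHz = 7.4 kHz.
15.1 kHz > fs/2 = 10 kHz, folds to fs − 15.1 kHz = 4.9 kHz.
72.6 kHz mod fs = 12.6 kHz.
12.6 kHz > fs/2 = 10 kHz, folds to fs − 12.6 kHz = 7.4 kHz.
14.4 kHz > fs/2 = 10 kHz, folds to fs − 14.4 kHz = 5.6 kHz.
Distinct values: {4.9 kHz, 5.6 kHz, 7.4 kHz}.

4.9 kHz, 5.6 kHz, 7.4 kHz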